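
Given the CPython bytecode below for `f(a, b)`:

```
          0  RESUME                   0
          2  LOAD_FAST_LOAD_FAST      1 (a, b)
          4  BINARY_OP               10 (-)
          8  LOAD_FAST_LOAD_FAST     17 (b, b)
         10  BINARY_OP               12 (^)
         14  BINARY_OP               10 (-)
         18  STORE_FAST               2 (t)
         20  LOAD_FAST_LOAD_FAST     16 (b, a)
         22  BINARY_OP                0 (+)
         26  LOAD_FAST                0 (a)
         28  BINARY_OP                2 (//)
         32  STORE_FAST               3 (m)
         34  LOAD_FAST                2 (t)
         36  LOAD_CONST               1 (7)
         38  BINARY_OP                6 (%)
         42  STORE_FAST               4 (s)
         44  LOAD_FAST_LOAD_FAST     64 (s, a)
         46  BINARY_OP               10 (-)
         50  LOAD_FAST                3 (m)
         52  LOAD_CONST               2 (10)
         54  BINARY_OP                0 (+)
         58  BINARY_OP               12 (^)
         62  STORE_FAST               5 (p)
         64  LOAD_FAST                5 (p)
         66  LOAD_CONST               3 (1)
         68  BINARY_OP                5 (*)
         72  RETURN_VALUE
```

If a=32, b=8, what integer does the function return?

LOAD_FAST_LOAD_FAST a,b → push 32,8. Stack: [32, 8]
BINARY_OP - → 32 - 8 = 24. Stack: [24]
LOAD_FAST_LOAD_FAST b,b → push 8,8. Stack: [24, 8, 8]
BINARY_OP ^ → 8 ^ 8 = 0. Stack: [24, 0]
BINARY_OP - → 24 - 0 = 24. Stack: [24]
STORE_FAST t → t=24. Stack: []
LOAD_FAST_LOAD_FAST b,a → push 8,32. Stack: [8, 32]
BINARY_OP + → 8 + 32 = 40. Stack: [40]
LOAD_FAST a → push 32. Stack: [40, 32]
BINARY_OP // → 40 // 32 = 1. Stack: [1]
STORE_FAST m → m=1. Stack: []
LOAD_FAST t → push 24. Stack: [24]
LOAD_CONST → push 7. Stack: [24, 7]
BINARY_OP % → 24 % 7 = 3. Stack: [3]
STORE_FAST s → s=3. Stack: []
LOAD_FAST_LOAD_FAST s,a → push 3,32. Stack: [3, 32]
BINARY_OP - → 3 - 32 = -29. Stack: [-29]
LOAD_FAST m → push 1. Stack: [-29, 1]
LOAD_CONST → push 10. Stack: [-29, 1, 10]
BINARY_OP + → 1 + 10 = 11. Stack: [-29, 11]
BINARY_OP ^ → -29 ^ 11 = -24. Stack: [-24]
STORE_FAST p → p=-24. Stack: []
LOAD_FAST p → push -24. Stack: [-24]
LOAD_CONST → push 1. Stack: [-24, 1]
BINARY_OP * → -24 * 1 = -24. Stack: [-24]
RETURN_VALUE → return -24.

-24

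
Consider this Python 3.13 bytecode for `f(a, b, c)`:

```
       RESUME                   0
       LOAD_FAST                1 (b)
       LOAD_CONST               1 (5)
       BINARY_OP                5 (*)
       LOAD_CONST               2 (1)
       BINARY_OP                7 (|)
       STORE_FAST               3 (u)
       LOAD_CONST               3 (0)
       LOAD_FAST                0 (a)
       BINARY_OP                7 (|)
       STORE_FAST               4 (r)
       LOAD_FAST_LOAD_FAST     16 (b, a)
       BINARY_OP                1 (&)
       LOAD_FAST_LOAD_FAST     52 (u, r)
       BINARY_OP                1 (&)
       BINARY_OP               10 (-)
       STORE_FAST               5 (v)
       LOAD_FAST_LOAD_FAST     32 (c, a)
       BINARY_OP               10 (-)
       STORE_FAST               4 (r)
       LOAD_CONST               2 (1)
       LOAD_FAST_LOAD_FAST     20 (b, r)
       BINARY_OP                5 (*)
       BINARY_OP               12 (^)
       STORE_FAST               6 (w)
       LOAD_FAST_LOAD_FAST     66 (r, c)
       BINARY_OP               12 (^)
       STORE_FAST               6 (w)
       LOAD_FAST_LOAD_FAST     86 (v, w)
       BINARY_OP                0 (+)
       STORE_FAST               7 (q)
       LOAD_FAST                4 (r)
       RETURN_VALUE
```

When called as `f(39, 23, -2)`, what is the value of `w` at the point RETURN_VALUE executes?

LOAD_FAST b → push 23. Stack: [23]
LOAD_CONST → push 5. Stack: [23, 5]
BINARY_OP * → 23 * 5 = 115. Stack: [115]
LOAD_CONST → push 1. Stack: [115, 1]
BINARY_OP | → 115 | 1 = 115. Stack: [115]
STORE_FAST u → u=115. Stack: []
LOAD_CONST → push 0. Stack: [0]
LOAD_FAST a → push 39. Stack: [0, 39]
BINARY_OP | → 0 | 39 = 39. Stack: [39]
STORE_FAST r → r=39. Stack: []
LOAD_FAST_LOAD_FAST b,a → push 23,39. Stack: [23, 39]
BINARY_OP & → 23 & 39 = 7. Stack: [7]
LOAD_FAST_LOAD_FAST u,r → push 115,39. Stack: [7, 115, 39]
BINARY_OP & → 115 & 39 = 35. Stack: [7, 35]
BINARY_OP - → 7 - 35 = -28. Stack: [-28]
STORE_FAST v → v=-28. Stack: []
LOAD_FAST_LOAD_FAST c,a → push -2,39. Stack: [-2, 39]
BINARY_OP - → -2 - 39 = -41. Stack: [-41]
STORE_FAST r → r=-41. Stack: []
LOAD_CONST → push 1. Stack: [1]
LOAD_FAST_LOAD_FAST b,r → push 23,-41. Stack: [1, 23, -41]
BINARY_OP * → 23 * -41 = -943. Stack: [1, -943]
BINARY_OP ^ → 1 ^ -943 = -944. Stack: [-944]
STORE_FAST w → w=-944. Stack: []
LOAD_FAST_LOAD_FAST r,c → push -41,-2. Stack: [-41, -2]
BINARY_OP ^ → -41 ^ -2 = 41. Stack: [41]
STORE_FAST w → w=41. Stack: []
LOAD_FAST_LOAD_FAST v,w → push -28,41. Stack: [-28, 41]
BINARY_OP + → -28 + 41 = 13. Stack: [13]
STORE_FAST q → q=13. Stack: []
LOAD_FAST r → push -41. Stack: [-41]
RETURN_VALUE → return -41.

41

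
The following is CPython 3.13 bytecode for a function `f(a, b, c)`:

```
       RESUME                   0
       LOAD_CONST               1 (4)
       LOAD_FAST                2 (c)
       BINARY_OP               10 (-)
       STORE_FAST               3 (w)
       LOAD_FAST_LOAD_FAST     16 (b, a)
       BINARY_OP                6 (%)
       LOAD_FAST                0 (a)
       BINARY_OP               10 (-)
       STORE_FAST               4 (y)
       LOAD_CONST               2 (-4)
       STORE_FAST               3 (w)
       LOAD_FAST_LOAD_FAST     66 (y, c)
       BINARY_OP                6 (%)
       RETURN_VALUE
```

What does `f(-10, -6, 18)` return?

4

LOAD_CONST → push 4. Stack: [4]
LOAD_FAST c → push 18. Stack: [4, 18]
BINARY_OP - → 4 - 18 = -14. Stack: [-14]
STORE_FAST w → w=-14. Stack: []
LOAD_FAST_LOAD_FAST b,a → push -6,-10. Stack: [-6, -10]
BINARY_OP % → -6 % -10 = -6. Stack: [-6]
LOAD_FAST a → push -10. Stack: [-6, -10]
BINARY_OP - → -6 - -10 = 4. Stack: [4]
STORE_FAST y → y=4. Stack: []
LOAD_CONST → push -4. Stack: [-4]
STORE_FAST w → w=-4. Stack: []
LOAD_FAST_LOAD_FAST y,c → push 4,18. Stack: [4, 18]
BINARY_OP % → 4 % 18 = 4. Stack: [4]
RETURN_VALUE → return 4.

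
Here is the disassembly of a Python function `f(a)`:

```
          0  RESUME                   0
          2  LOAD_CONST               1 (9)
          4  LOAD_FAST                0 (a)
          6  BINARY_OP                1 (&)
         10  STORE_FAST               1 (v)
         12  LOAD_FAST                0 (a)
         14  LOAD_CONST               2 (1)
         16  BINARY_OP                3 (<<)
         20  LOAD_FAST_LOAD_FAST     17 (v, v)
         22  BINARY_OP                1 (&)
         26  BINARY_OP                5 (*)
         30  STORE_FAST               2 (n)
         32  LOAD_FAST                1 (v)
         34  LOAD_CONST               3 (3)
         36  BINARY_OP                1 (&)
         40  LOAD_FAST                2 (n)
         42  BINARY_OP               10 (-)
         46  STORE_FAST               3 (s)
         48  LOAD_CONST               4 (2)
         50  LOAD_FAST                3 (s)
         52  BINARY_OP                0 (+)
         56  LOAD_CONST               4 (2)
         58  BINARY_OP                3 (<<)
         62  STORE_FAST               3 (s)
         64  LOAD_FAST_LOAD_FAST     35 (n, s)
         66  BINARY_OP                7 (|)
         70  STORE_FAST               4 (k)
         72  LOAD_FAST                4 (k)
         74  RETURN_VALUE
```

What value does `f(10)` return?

LOAD_CONST → push 9. Stack: [9]
LOAD_FAST a → push 10. Stack: [9, 10]
BINARY_OP & → 9 & 10 = 8. Stack: [8]
STORE_FAST v → v=8. Stack: []
LOAD_FAST a → push 10. Stack: [10]
LOAD_CONST → push 1. Stack: [10, 1]
BINARY_OP << → 10 << 1 = 20. Stack: [20]
LOAD_FAST_LOAD_FAST v,v → push 8,8. Stack: [20, 8, 8]
BINARY_OP & → 8 & 8 = 8. Stack: [20, 8]
BINARY_OP * → 20 * 8 = 160. Stack: [160]
STORE_FAST n → n=160. Stack: []
LOAD_FAST v → push 8. Stack: [8]
LOAD_CONST → push 3. Stack: [8, 3]
BINARY_OP & → 8 & 3 = 0. Stack: [0]
LOAD_FAST n → push 160. Stack: [0, 160]
BINARY_OP - → 0 - 160 = -160. Stack: [-160]
STORE_FAST s → s=-160. Stack: []
LOAD_CONST → push 2. Stack: [2]
LOAD_FAST s → push -160. Stack: [2, -160]
BINARY_OP + → 2 + -160 = -158. Stack: [-158]
LOAD_CONST → push 2. Stack: [-158, 2]
BINARY_OP << → -158 << 2 = -632. Stack: [-632]
STORE_FAST s → s=-632. Stack: []
LOAD_FAST_LOAD_FAST n,s → push 160,-632. Stack: [160, -632]
BINARY_OP | → 160 | -632 = -600. Stack: [-600]
STORE_FAST k → k=-600. Stack: []
LOAD_FAST k → push -600. Stack: [-600]
RETURN_VALUE → return -600.

-600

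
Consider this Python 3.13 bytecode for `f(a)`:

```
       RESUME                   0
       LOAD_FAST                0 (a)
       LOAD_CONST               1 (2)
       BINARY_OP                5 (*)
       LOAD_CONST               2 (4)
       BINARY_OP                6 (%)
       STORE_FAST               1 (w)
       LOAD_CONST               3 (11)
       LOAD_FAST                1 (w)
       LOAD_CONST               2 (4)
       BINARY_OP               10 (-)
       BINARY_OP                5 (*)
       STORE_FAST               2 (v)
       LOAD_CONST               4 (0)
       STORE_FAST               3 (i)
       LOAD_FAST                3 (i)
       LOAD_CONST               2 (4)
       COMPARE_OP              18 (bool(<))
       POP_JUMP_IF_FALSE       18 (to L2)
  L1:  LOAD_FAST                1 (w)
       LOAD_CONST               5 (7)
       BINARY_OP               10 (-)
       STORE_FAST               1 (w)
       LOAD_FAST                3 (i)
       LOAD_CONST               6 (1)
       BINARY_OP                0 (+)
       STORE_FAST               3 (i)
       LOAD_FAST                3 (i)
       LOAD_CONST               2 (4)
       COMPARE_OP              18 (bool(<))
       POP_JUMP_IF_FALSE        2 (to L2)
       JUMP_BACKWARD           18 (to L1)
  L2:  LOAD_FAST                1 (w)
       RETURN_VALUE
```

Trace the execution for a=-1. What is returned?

-26

LOAD_FAST a → push -1
LOAD_CONST → push 2
BINARY_OP * → -1 * 2 = -2
LOAD_CONST → push 4
BINARY_OP % → -2 % 4 = 2
STORE_FAST w → w=2
LOAD_CONST → push 11
LOAD_FAST w → push 2
LOAD_CONST → push 4
BINARY_OP - → 2 - 4 = -2
BINARY_OP * → 11 * -2 = -22
STORE_FAST v → v=-22
LOAD_CONST → push 0
STORE_FAST i → i=0
LOAD_FAST i → push 0
LOAD_CONST → push 4
COMPARE_OP bool(<) → 0 vs 4 = True
POP_JUMP_IF_FALSE → pop True; no jump
LOAD_FAST w → push 2
LOAD_CONST → push 7
BINARY_OP - → 2 - 7 = -5
STORE_FAST w → w=-5
LOAD_FAST i → push 0
LOAD_CONST → push 1
BINARY_OP + → 0 + 1 = 1
STORE_FAST i → i=1
LOAD_FAST i → push 1
LOAD_CONST → push 4
COMPARE_OP bool(<) → 1 vs 4 = True
POP_JUMP_IF_FALSE → pop True; no jump
LOAD_FAST w → push -5
LOAD_CONST → push 7
BINARY_OP - → -5 - 7 = -12
STORE_FAST w → w=-12
LOAD_FAST i → push 1
LOAD_CONST → push 1
BINARY_OP + → 1 + 1 = 2
STORE_FAST i → i=2
LOAD_FAST i → push 2
LOAD_CONST → push 4
COMPARE_OP bool(<) → 2 vs 4 = True
POP_JUMP_IF_FALSE → pop True; no jump
LOAD_FAST w → push -12
LOAD_CONST → push 7
BINARY_OP - → -12 - 7 = -19
STORE_FAST w → w=-19
LOAD_FAST i → push 2
LOAD_CONST → push 1
BINARY_OP + → 2 + 1 = 3
STORE_FAST i → i=3
LOAD_FAST i → push 3
LOAD_CONST → push 4
COMPARE_OP bool(<) → 3 vs 4 = True
POP_JUMP_IF_FALSE → pop True; no jump
LOAD_FAST w → push -19
LOAD_CONST → push 7
BINARY_OP - → -19 - 7 = -26
STORE_FAST w → w=-26
LOAD_FAST i → push 3
LOAD_CONST → push 1
BINARY_OP + → 3 + 1 = 4
STORE_FAST i → i=4
LOAD_FAST i → push 4
LOAD_CONST → push 4
COMPARE_OP bool(<) → 4 vs 4 = False
POP_JUMP_IF_FALSE → pop False; jump
LOAD_FAST w → push -26
RETURN_VALUE → return -26.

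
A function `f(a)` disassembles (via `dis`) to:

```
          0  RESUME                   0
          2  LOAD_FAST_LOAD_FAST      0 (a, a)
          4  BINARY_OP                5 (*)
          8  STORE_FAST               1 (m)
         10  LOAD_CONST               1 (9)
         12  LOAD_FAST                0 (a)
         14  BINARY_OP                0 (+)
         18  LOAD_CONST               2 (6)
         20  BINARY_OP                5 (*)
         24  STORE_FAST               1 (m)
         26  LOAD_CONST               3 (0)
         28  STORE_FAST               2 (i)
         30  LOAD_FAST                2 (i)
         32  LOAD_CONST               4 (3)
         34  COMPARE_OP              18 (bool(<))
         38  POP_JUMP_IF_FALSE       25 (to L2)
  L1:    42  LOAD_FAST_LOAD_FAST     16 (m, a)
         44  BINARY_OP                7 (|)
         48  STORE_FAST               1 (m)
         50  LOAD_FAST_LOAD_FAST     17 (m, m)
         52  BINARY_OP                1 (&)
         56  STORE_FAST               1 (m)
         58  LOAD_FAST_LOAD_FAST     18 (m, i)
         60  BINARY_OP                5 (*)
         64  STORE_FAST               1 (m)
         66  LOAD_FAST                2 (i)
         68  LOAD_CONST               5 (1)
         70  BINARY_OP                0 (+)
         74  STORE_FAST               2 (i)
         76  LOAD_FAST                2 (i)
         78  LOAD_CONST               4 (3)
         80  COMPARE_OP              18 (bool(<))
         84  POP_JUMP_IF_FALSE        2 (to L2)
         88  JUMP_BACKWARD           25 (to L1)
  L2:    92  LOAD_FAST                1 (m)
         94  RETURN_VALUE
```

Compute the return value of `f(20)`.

40

LOAD_FAST_LOAD_FAST a,a → push 20,20
BINARY_OP * → 20 * 20 = 400
STORE_FAST m → m=400
LOAD_CONST → push 9
LOAD_FAST a → push 20
BINARY_OP + → 9 + 20 = 29
LOAD_CONST → push 6
BINARY_OP * → 29 * 6 = 174
STORE_FAST m → m=174
LOAD_CONST → push 0
STORE_FAST i → i=0
LOAD_FAST i → push 0
LOAD_CONST → push 3
COMPARE_OP bool(<) → 0 vs 3 = True
POP_JUMP_IF_FALSE → pop True; no jump
LOAD_FAST_LOAD_FAST m,a → push 174,20
BINARY_OP | → 174 | 20 = 190
STORE_FAST m → m=190
LOAD_FAST_LOAD_FAST m,m → push 190,190
BINARY_OP & → 190 & 190 = 190
STORE_FAST m → m=190
LOAD_FAST_LOAD_FAST m,i → push 190,0
BINARY_OP * → 190 * 0 = 0
STORE_FAST m → m=0
LOAD_FAST i → push 0
LOAD_CONST → push 1
BINARY_OP + → 0 + 1 = 1
STORE_FAST i → i=1
LOAD_FAST i → push 1
LOAD_CONST → push 3
COMPARE_OP bool(<) → 1 vs 3 = True
POP_JUMP_IF_FALSE → pop True; no jump
LOAD_FAST_LOAD_FAST m,a → push 0,20
BINARY_OP | → 0 | 20 = 20
STORE_FAST m → m=20
LOAD_FAST_LOAD_FAST m,m → push 20,20
BINARY_OP & → 20 & 20 = 20
STORE_FAST m → m=20
LOAD_FAST_LOAD_FAST m,i → push 20,1
BINARY_OP * → 20 * 1 = 20
STORE_FAST m → m=20
LOAD_FAST i → push 1
LOAD_CONST → push 1
BINARY_OP + → 1 + 1 = 2
STORE_FAST i → i=2
LOAD_FAST i → push 2
LOAD_CONST → push 3
COMPARE_OP bool(<) → 2 vs 3 = True
POP_JUMP_IF_FALSE → pop True; no jump
LOAD_FAST_LOAD_FAST m,a → push 20,20
BINARY_OP | → 20 | 20 = 20
STORE_FAST m → m=20
LOAD_FAST_LOAD_FAST m,m → push 20,20
BINARY_OP & → 20 & 20 = 20
STORE_FAST m → m=20
LOAD_FAST_LOAD_FAST m,i → push 20,2
BINARY_OP * → 20 * 2 = 40
STORE_FAST m → m=40
LOAD_FAST i → push 2
LOAD_CONST → push 1
BINARY_OP + → 2 + 1 = 3
STORE_FAST i → i=3
LOAD_FAST i → push 3
LOAD_CONST → push 3
COMPARE_OP bool(<) → 3 vs 3 = False
POP_JUMP_IF_FALSE → pop False; jump
LOAD_FAST m → push 40
RETURN_VALUE → return 40.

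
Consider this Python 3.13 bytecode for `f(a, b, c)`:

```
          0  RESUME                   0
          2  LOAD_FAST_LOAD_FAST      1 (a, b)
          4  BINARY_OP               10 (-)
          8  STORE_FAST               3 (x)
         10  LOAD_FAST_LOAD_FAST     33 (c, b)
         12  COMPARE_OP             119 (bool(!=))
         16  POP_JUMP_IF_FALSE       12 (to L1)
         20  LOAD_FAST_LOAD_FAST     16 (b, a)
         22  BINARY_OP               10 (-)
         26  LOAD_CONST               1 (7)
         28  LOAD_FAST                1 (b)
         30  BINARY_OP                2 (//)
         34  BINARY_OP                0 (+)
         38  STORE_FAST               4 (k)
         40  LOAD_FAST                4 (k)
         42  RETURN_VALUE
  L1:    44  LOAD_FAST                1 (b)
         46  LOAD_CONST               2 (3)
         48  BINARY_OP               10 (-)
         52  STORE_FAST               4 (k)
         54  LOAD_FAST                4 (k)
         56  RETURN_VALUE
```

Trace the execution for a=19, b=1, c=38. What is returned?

-11

LOAD_FAST_LOAD_FAST a,b → push 19,1. Stack: [19, 1]
BINARY_OP - → 19 - 1 = 18. Stack: [18]
STORE_FAST x → x=18. Stack: []
LOAD_FAST_LOAD_FAST c,b → push 38,1. Stack: [38, 1]
COMPARE_OP bool(!=) → 38 vs 1 = True. Stack: [True]
POP_JUMP_IF_FALSE → pop True; no jump. Stack: []
LOAD_FAST_LOAD_FAST b,a → push 1,19. Stack: [1, 19]
BINARY_OP - → 1 - 19 = -18. Stack: [-18]
LOAD_CONST → push 7. Stack: [-18, 7]
LOAD_FAST b → push 1. Stack: [-18, 7, 1]
BINARY_OP // → 7 // 1 = 7. Stack: [-18, 7]
BINARY_OP + → -18 + 7 = -11. Stack: [-11]
STORE_FAST k → k=-11. Stack: []
LOAD_FAST k → push -11. Stack: [-11]
RETURN_VALUE → return -11.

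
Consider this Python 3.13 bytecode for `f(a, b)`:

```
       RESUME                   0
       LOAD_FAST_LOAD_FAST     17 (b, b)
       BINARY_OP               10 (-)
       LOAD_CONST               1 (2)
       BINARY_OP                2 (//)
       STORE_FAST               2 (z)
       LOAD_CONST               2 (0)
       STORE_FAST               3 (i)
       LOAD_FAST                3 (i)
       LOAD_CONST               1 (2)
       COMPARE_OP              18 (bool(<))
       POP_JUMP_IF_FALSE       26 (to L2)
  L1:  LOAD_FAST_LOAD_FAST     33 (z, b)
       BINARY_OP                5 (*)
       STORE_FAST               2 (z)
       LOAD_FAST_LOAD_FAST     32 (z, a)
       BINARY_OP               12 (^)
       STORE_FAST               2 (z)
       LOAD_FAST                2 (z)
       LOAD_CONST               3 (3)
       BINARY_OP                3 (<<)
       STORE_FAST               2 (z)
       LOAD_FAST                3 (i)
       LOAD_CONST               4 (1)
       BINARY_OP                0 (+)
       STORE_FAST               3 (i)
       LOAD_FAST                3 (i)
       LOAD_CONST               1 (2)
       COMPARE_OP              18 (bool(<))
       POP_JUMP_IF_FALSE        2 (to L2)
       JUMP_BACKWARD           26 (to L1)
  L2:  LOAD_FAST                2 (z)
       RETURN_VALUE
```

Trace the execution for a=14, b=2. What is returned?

LOAD_FAST_LOAD_FAST b,b → push 2,2. Stack: [2, 2]
BINARY_OP - → 2 - 2 = 0. Stack: [0]
LOAD_CONST → push 2. Stack: [0, 2]
BINARY_OP // → 0 // 2 = 0. Stack: [0]
STORE_FAST z → z=0. Stack: []
LOAD_CONST → push 0. Stack: [0]
STORE_FAST i → i=0. Stack: []
LOAD_FAST i → push 0. Stack: [0]
LOAD_CONST → push 2. Stack: [0, 2]
COMPARE_OP bool(<) → 0 vs 2 = True. Stack: [True]
POP_JUMP_IF_FALSE → pop True; no jump. Stack: []
LOAD_FAST_LOAD_FAST z,b → push 0,2. Stack: [0, 2]
BINARY_OP * → 0 * 2 = 0. Stack: [0]
STORE_FAST z → z=0. Stack: []
LOAD_FAST_LOAD_FAST z,a → push 0,14. Stack: [0, 14]
BINARY_OP ^ → 0 ^ 14 = 14. Stack: [14]
STORE_FAST z → z=14. Stack: []
LOAD_FAST z → push 14. Stack: [14]
LOAD_CONST → push 3. Stack: [14, 3]
BINARY_OP << → 14 << 3 = 112. Stack: [112]
STORE_FAST z → z=112. Stack: []
LOAD_FAST i → push 0. Stack: [0]
LOAD_CONST → push 1. Stack: [0, 1]
BINARY_OP + → 0 + 1 = 1. Stack: [1]
STORE_FAST i → i=1. Stack: []
LOAD_FAST i → push 1. Stack: [1]
LOAD_CONST → push 2. Stack: [1, 2]
COMPARE_OP bool(<) → 1 vs 2 = True. Stack: [True]
POP_JUMP_IF_FALSE → pop True; no jump. Stack: []
LOAD_FAST_LOAD_FAST z,b → push 112,2. Stack: [112, 2]
BINARY_OP * → 112 * 2 = 224. Stack: [224]
STORE_FAST z → z=224. Stack: []
LOAD_FAST_LOAD_FAST z,a → push 224,14. Stack: [224, 14]
BINARY_OP ^ → 224 ^ 14 = 238. Stack: [238]
STORE_FAST z → z=238. Stack: []
LOAD_FAST z → push 238. Stack: [238]
LOAD_CONST → push 3. Stack: [238, 3]
BINARY_OP << → 238 << 3 = 1904. Stack: [1904]
STORE_FAST z → z=1904. Stack: []
LOAD_FAST i → push 1. Stack: [1]
LOAD_CONST → push 1. Stack: [1, 1]
BINARY_OP + → 1 + 1 = 2. Stack: [2]
STORE_FAST i → i=2. Stack: []
LOAD_FAST i → push 2. Stack: [2]
LOAD_CONST → push 2. Stack: [2, 2]
COMPARE_OP bool(<) → 2 vs 2 = False. Stack: [False]
POP_JUMP_IF_FALSE → pop False; jump. Stack: []
LOAD_FAST z → push 1904. Stack: [1904]
RETURN_VALUE → return 1904.

1904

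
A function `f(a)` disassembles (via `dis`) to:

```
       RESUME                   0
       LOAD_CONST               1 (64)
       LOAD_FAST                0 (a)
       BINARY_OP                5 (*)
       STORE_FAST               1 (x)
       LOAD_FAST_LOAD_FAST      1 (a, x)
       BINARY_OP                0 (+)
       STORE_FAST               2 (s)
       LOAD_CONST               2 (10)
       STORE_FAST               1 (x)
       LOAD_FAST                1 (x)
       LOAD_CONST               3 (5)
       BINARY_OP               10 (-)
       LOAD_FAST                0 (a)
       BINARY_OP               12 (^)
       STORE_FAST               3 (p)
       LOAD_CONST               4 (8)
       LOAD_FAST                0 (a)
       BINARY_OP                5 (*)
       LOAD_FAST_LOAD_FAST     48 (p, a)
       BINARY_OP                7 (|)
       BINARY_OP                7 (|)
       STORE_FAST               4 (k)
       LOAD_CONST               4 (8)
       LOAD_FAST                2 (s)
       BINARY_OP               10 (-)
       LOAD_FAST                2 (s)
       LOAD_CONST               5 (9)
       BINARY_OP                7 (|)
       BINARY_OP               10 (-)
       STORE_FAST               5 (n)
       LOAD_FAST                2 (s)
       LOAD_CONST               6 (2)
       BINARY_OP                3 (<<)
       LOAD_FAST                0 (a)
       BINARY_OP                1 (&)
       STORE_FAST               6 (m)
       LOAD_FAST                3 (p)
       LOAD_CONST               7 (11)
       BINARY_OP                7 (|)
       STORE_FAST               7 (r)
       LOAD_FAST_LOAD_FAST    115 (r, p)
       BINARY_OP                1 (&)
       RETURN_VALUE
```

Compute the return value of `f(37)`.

LOAD_CONST → push 64. Stack: [64]
LOAD_FAST a → push 37. Stack: [64, 37]
BINARY_OP * → 64 * 37 = 2368. Stack: [2368]
STORE_FAST x → x=2368. Stack: []
LOAD_FAST_LOAD_FAST a,x → push 37,2368. Stack: [37, 2368]
BINARY_OP + → 37 + 2368 = 2405. Stack: [2405]
STORE_FAST s → s=2405. Stack: []
LOAD_CONST → push 10. Stack: [10]
STORE_FAST x → x=10. Stack: []
LOAD_FAST x → push 10. Stack: [10]
LOAD_CONST → push 5. Stack: [10, 5]
BINARY_OP - → 10 - 5 = 5. Stack: [5]
LOAD_FAST a → push 37. Stack: [5, 37]
BINARY_OP ^ → 5 ^ 37 = 32. Stack: [32]
STORE_FAST p → p=32. Stack: []
LOAD_CONST → push 8. Stack: [8]
LOAD_FAST a → push 37. Stack: [8, 37]
BINARY_OP * → 8 * 37 = 296. Stack: [296]
LOAD_FAST_LOAD_FAST p,a → push 32,37. Stack: [296, 32, 37]
BINARY_OP | → 32 | 37 = 37. Stack: [296, 37]
BINARY_OP | → 296 | 37 = 301. Stack: [301]
STORE_FAST k → k=301. Stack: []
LOAD_CONST → push 8. Stack: [8]
LOAD_FAST s → push 2405. Stack: [8, 2405]
BINARY_OP - → 8 - 2405 = -2397. Stack: [-2397]
LOAD_FAST s → push 2405. Stack: [-2397, 2405]
LOAD_CONST → push 9. Stack: [-2397, 2405, 9]
BINARY_OP | → 2405 | 9 = 2413. Stack: [-2397, 2413]
BINARY_OP - → -2397 - 2413 = -4810. Stack: [-4810]
STORE_FAST n → n=-4810. Stack: []
LOAD_FAST s → push 2405. Stack: [2405]
LOAD_CONST → push 2. Stack: [2405, 2]
BINARY_OP << → 2405 << 2 = 9620. Stack: [9620]
LOAD_FAST a → push 37. Stack: [9620, 37]
BINARY_OP & → 9620 & 37 = 4. Stack: [4]
STORE_FAST m → m=4. Stack: []
LOAD_FAST p → push 32. Stack: [32]
LOAD_CONST → push 11. Stack: [32, 11]
BINARY_OP | → 32 | 11 = 43. Stack: [43]
STORE_FAST r → r=43. Stack: []
LOAD_FAST_LOAD_FAST r,p → push 43,32. Stack: [43, 32]
BINARY_OP & → 43 & 32 = 32. Stack: [32]
RETURN_VALUE → return 32.

32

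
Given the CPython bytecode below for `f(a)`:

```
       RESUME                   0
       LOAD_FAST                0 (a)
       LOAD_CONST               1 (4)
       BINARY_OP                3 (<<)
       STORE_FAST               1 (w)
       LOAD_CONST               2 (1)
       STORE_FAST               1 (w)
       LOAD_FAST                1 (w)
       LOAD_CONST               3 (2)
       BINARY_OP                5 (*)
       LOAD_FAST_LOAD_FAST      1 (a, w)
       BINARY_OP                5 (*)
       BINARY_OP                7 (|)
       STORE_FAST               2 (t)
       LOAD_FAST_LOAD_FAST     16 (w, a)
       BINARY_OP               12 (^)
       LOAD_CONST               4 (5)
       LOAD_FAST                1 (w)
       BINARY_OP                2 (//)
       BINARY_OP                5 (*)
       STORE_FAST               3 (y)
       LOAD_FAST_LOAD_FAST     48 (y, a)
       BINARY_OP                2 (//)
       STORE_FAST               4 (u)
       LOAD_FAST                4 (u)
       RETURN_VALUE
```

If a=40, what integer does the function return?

LOAD_FAST a → push 40. Stack: [40]
LOAD_CONST → push 4. Stack: [40, 4]
BINARY_OP << → 40 << 4 = 640. Stack: [640]
STORE_FAST w → w=640. Stack: []
LOAD_CONST → push 1. Stack: [1]
STORE_FAST w → w=1. Stack: []
LOAD_FAST w → push 1. Stack: [1]
LOAD_CONST → push 2. Stack: [1, 2]
BINARY_OP * → 1 * 2 = 2. Stack: [2]
LOAD_FAST_LOAD_FAST a,w → push 40,1. Stack: [2, 40, 1]
BINARY_OP * → 40 * 1 = 40. Stack: [2, 40]
BINARY_OP | → 2 | 40 = 42. Stack: [42]
STORE_FAST t → t=42. Stack: []
LOAD_FAST_LOAD_FAST w,a → push 1,40. Stack: [1, 40]
BINARY_OP ^ → 1 ^ 40 = 41. Stack: [41]
LOAD_CONST → push 5. Stack: [41, 5]
LOAD_FAST w → push 1. Stack: [41, 5, 1]
BINARY_OP // → 5 // 1 = 5. Stack: [41, 5]
BINARY_OP * → 41 * 5 = 205. Stack: [205]
STORE_FAST y → y=205. Stack: []
LOAD_FAST_LOAD_FAST y,a → push 205,40. Stack: [205, 40]
BINARY_OP // → 205 // 40 = 5. Stack: [5]
STORE_FAST u → u=5. Stack: []
LOAD_FAST u → push 5. Stack: [5]
RETURN_VALUE → return 5.

5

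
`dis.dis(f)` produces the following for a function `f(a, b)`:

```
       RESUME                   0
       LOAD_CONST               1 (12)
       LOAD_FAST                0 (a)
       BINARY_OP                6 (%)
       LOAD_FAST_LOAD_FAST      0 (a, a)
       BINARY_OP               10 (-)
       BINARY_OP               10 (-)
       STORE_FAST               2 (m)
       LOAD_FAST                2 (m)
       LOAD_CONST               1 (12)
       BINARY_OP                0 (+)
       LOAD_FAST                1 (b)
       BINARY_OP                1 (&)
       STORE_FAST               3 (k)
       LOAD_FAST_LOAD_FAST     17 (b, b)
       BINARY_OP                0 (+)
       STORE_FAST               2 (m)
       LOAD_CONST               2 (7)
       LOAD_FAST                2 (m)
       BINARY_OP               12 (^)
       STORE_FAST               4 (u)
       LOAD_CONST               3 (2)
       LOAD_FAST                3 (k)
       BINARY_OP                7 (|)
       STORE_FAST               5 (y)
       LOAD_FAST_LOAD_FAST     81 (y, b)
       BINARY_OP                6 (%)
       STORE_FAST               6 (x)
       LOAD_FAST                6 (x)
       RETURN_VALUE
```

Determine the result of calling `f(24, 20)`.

18

LOAD_CONST → push 12. Stack: [12]
LOAD_FAST a → push 24. Stack: [12, 24]
BINARY_OP % → 12 % 24 = 12. Stack: [12]
LOAD_FAST_LOAD_FAST a,a → push 24,24. Stack: [12, 24, 24]
BINARY_OP - → 24 - 24 = 0. Stack: [12, 0]
BINARY_OP - → 12 - 0 = 12. Stack: [12]
STORE_FAST m → m=12. Stack: []
LOAD_FAST m → push 12. Stack: [12]
LOAD_CONST → push 12. Stack: [12, 12]
BINARY_OP + → 12 + 12 = 24. Stack: [24]
LOAD_FAST b → push 20. Stack: [24, 20]
BINARY_OP & → 24 & 20 = 16. Stack: [16]
STORE_FAST k → k=16. Stack: []
LOAD_FAST_LOAD_FAST b,b → push 20,20. Stack: [20, 20]
BINARY_OP + → 20 + 20 = 40. Stack: [40]
STORE_FAST m → m=40. Stack: []
LOAD_CONST → push 7. Stack: [7]
LOAD_FAST m → push 40. Stack: [7, 40]
BINARY_OP ^ → 7 ^ 40 = 47. Stack: [47]
STORE_FAST u → u=47. Stack: []
LOAD_CONST → push 2. Stack: [2]
LOAD_FAST k → push 16. Stack: [2, 16]
BINARY_OP | → 2 | 16 = 18. Stack: [18]
STORE_FAST y → y=18. Stack: []
LOAD_FAST_LOAD_FAST y,b → push 18,20. Stack: [18, 20]
BINARY_OP % → 18 % 20 = 18. Stack: [18]
STORE_FAST x → x=18. Stack: []
LOAD_FAST x → push 18. Stack: [18]
RETURN_VALUE → return 18.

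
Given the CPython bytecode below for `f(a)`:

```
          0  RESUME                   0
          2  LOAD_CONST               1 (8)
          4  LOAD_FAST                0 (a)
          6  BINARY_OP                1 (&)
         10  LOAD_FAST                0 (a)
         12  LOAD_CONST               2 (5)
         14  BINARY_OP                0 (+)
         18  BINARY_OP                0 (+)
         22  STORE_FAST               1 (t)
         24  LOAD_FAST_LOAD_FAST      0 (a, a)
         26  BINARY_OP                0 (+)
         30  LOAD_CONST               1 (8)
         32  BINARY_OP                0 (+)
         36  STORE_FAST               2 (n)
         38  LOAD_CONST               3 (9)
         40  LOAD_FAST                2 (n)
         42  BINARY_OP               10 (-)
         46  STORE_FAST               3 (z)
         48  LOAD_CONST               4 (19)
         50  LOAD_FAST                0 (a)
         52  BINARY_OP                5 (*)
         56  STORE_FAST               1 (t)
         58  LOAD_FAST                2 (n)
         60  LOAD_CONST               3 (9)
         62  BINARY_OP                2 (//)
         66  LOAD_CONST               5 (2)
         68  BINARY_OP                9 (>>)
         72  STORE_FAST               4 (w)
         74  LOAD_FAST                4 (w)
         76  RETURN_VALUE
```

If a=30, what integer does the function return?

1

LOAD_CONST → push 8. Stack: [8]
LOAD_FAST a → push 30. Stack: [8, 30]
BINARY_OP & → 8 & 30 = 8. Stack: [8]
LOAD_FAST a → push 30. Stack: [8, 30]
LOAD_CONST → push 5. Stack: [8, 30, 5]
BINARY_OP + → 30 + 5 = 35. Stack: [8, 35]
BINARY_OP + → 8 + 35 = 43. Stack: [43]
STORE_FAST t → t=43. Stack: []
LOAD_FAST_LOAD_FAST a,a → push 30,30. Stack: [30, 30]
BINARY_OP + → 30 + 30 = 60. Stack: [60]
LOAD_CONST → push 8. Stack: [60, 8]
BINARY_OP + → 60 + 8 = 68. Stack: [68]
STORE_FAST n → n=68. Stack: []
LOAD_CONST → push 9. Stack: [9]
LOAD_FAST n → push 68. Stack: [9, 68]
BINARY_OP - → 9 - 68 = -59. Stack: [-59]
STORE_FAST z → z=-59. Stack: []
LOAD_CONST → push 19. Stack: [19]
LOAD_FAST a → push 30. Stack: [19, 30]
BINARY_OP * → 19 * 30 = 570. Stack: [570]
STORE_FAST t → t=570. Stack: []
LOAD_FAST n → push 68. Stack: [68]
LOAD_CONST → push 9. Stack: [68, 9]
BINARY_OP // → 68 // 9 = 7. Stack: [7]
LOAD_CONST → push 2. Stack: [7, 2]
BINARY_OP >> → 7 >> 2 = 1. Stack: [1]
STORE_FAST w → w=1. Stack: []
LOAD_FAST w → push 1. Stack: [1]
RETURN_VALUE → return 1.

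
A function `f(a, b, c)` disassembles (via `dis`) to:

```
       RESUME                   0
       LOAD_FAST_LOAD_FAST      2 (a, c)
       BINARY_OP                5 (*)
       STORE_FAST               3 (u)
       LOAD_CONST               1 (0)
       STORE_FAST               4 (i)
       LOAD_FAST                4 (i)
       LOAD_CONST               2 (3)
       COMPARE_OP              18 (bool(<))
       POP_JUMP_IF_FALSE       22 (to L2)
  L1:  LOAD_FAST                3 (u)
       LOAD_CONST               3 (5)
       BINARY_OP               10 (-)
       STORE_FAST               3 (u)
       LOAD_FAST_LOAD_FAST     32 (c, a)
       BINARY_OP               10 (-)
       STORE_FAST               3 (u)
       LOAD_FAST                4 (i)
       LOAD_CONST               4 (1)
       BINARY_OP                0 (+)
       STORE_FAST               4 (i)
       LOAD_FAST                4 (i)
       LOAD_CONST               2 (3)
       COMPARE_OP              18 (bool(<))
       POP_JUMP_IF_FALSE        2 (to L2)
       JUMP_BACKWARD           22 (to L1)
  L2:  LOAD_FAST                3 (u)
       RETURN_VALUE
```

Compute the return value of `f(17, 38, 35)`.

18

LOAD_FAST_LOAD_FAST a,c → push 17,35. Stack: [17, 35]
BINARY_OP * → 17 * 35 = 595. Stack: [595]
STORE_FAST u → u=595. Stack: []
LOAD_CONST → push 0. Stack: [0]
STORE_FAST i → i=0. Stack: []
LOAD_FAST i → push 0. Stack: [0]
LOAD_CONST → push 3. Stack: [0, 3]
COMPARE_OP bool(<) → 0 vs 3 = True. Stack: [True]
POP_JUMP_IF_FALSE → pop True; no jump. Stack: []
LOAD_FAST u → push 595. Stack: [595]
LOAD_CONST → push 5. Stack: [595, 5]
BINARY_OP - → 595 - 5 = 590. Stack: [590]
STORE_FAST u → u=590. Stack: []
LOAD_FAST_LOAD_FAST c,a → push 35,17. Stack: [35, 17]
BINARY_OP - → 35 - 17 = 18. Stack: [18]
STORE_FAST u → u=18. Stack: []
LOAD_FAST i → push 0. Stack: [0]
LOAD_CONST → push 1. Stack: [0, 1]
BINARY_OP + → 0 + 1 = 1. Stack: [1]
STORE_FAST i → i=1. Stack: []
LOAD_FAST i → push 1. Stack: [1]
LOAD_CONST → push 3. Stack: [1, 3]
COMPARE_OP bool(<) → 1 vs 3 = True. Stack: [True]
POP_JUMP_IF_FALSE → pop True; no jump. Stack: []
LOAD_FAST u → push 18. Stack: [18]
LOAD_CONST → push 5. Stack: [18, 5]
BINARY_OP - → 18 - 5 = 13. Stack: [13]
STORE_FAST u → u=13. Stack: []
LOAD_FAST_LOAD_FAST c,a → push 35,17. Stack: [35, 17]
BINARY_OP - → 35 - 17 = 18. Stack: [18]
STORE_FAST u → u=18. Stack: []
LOAD_FAST i → push 1. Stack: [1]
LOAD_CONST → push 1. Stack: [1, 1]
BINARY_OP + → 1 + 1 = 2. Stack: [2]
STORE_FAST i → i=2. Stack: []
LOAD_FAST i → push 2. Stack: [2]
LOAD_CONST → push 3. Stack: [2, 3]
COMPARE_OP bool(<) → 2 vs 3 = True. Stack: [True]
POP_JUMP_IF_FALSE → pop True; no jump. Stack: []
LOAD_FAST u → push 18. Stack: [18]
LOAD_CONST → push 5. Stack: [18, 5]
BINARY_OP - → 18 - 5 = 13. Stack: [13]
STORE_FAST u → u=13. Stack: []
LOAD_FAST_LOAD_FAST c,a → push 35,17. Stack: [35, 17]
BINARY_OP - → 35 - 17 = 18. Stack: [18]
STORE_FAST u → u=18. Stack: []
LOAD_FAST i → push 2. Stack: [2]
LOAD_CONST → push 1. Stack: [2, 1]
BINARY_OP + → 2 + 1 = 3. Stack: [3]
STORE_FAST i → i=3. Stack: []
LOAD_FAST i → push 3. Stack: [3]
LOAD_CONST → push 3. Stack: [3, 3]
COMPARE_OP bool(<) → 3 vs 3 = False. Stack: [False]
POP_JUMP_IF_FALSE → pop False; jump. Stack: []
LOAD_FAST u → push 18. Stack: [18]
RETURN_VALUE → return 18.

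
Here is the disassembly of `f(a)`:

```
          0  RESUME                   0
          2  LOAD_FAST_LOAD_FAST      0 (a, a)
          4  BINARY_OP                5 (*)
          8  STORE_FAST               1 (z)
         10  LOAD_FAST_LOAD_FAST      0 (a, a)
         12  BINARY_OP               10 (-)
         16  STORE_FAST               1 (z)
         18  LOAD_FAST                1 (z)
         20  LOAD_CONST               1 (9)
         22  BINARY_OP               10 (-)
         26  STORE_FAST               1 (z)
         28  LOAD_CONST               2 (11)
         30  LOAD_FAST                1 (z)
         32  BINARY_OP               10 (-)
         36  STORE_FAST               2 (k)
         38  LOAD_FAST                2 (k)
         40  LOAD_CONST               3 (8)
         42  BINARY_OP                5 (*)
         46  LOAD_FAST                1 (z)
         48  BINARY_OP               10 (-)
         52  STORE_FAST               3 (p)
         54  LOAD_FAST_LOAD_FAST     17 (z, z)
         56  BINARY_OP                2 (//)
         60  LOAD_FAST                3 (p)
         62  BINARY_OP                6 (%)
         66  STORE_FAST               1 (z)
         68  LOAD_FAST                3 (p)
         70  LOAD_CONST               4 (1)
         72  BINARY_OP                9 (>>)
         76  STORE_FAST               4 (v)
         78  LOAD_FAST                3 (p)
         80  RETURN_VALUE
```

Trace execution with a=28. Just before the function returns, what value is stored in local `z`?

1

LOAD_FAST_LOAD_FAST a,a → push 28,28. Stack: [28, 28]
BINARY_OP * → 28 * 28 = 784. Stack: [784]
STORE_FAST z → z=784. Stack: []
LOAD_FAST_LOAD_FAST a,a → push 28,28. Stack: [28, 28]
BINARY_OP - → 28 - 28 = 0. Stack: [0]
STORE_FAST z → z=0. Stack: []
LOAD_FAST z → push 0. Stack: [0]
LOAD_CONST → push 9. Stack: [0, 9]
BINARY_OP - → 0 - 9 = -9. Stack: [-9]
STORE_FAST z → z=-9. Stack: []
LOAD_CONST → push 11. Stack: [11]
LOAD_FAST z → push -9. Stack: [11, -9]
BINARY_OP - → 11 - -9 = 20. Stack: [20]
STORE_FAST k → k=20. Stack: []
LOAD_FAST k → push 20. Stack: [20]
LOAD_CONST → push 8. Stack: [20, 8]
BINARY_OP * → 20 * 8 = 160. Stack: [160]
LOAD_FAST z → push -9. Stack: [160, -9]
BINARY_OP - → 160 - -9 = 169. Stack: [169]
STORE_FAST p → p=169. Stack: []
LOAD_FAST_LOAD_FAST z,z → push -9,-9. Stack: [-9, -9]
BINARY_OP // → -9 // -9 = 1. Stack: [1]
LOAD_FAST p → push 169. Stack: [1, 169]
BINARY_OP % → 1 % 169 = 1. Stack: [1]
STORE_FAST z → z=1. Stack: []
LOAD_FAST p → push 169. Stack: [169]
LOAD_CONST → push 1. Stack: [169, 1]
BINARY_OP >> → 169 >> 1 = 84. Stack: [84]
STORE_FAST v → v=84. Stack: []
LOAD_FAST p → push 169. Stack: [169]
RETURN_VALUE → return 169.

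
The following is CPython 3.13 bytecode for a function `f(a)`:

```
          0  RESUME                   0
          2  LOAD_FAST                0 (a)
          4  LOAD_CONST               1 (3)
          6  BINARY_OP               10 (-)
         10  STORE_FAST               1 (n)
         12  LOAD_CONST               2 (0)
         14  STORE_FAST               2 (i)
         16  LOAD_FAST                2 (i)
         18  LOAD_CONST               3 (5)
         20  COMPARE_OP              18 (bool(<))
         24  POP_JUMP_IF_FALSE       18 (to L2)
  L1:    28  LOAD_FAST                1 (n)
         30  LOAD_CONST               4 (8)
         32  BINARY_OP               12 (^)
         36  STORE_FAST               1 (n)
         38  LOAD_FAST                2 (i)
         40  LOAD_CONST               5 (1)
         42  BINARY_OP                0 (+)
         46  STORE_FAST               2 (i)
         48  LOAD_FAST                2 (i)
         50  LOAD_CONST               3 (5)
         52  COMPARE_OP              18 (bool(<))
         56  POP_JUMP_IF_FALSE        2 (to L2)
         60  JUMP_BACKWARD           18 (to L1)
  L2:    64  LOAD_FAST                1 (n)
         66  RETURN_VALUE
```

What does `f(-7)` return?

LOAD_FAST a → push -7
LOAD_CONST → push 3
BINARY_OP - → -7 - 3 = -10
STORE_FAST n → n=-10
LOAD_CONST → push 0
STORE_FAST i → i=0
LOAD_FAST i → push 0
LOAD_CONST → push 5
COMPARE_OP bool(<) → 0 vs 5 = True
POP_JUMP_IF_FALSE → pop True; no jump
LOAD_FAST n → push -10
LOAD_CONST → push 8
BINARY_OP ^ → -10 ^ 8 = -2
STORE_FAST n → n=-2
LOAD_FAST i → push 0
LOAD_CONST → push 1
BINARY_OP + → 0 + 1 = 1
STORE_FAST i → i=1
LOAD_FAST i → push 1
LOAD_CONST → push 5
COMPARE_OP bool(<) → 1 vs 5 = True
POP_JUMP_IF_FALSE → pop True; no jump
LOAD_FAST n → push -2
LOAD_CONST → push 8
BINARY_OP ^ → -2 ^ 8 = -10
STORE_FAST n → n=-10
LOAD_FAST i → push 1
LOAD_CONST → push 1
BINARY_OP + → 1 + 1 = 2
STORE_FAST i → i=2
LOAD_FAST i → push 2
LOAD_CONST → push 5
COMPARE_OP bool(<) → 2 vs 5 = True
POP_JUMP_IF_FALSE → pop True; no jump
LOAD_FAST n → push -10
LOAD_CONST → push 8
BINARY_OP ^ → -10 ^ 8 = -2
STORE_FAST n → n=-2
LOAD_FAST i → push 2
LOAD_CONST → push 1
BINARY_OP + → 2 + 1 = 3
STORE_FAST i → i=3
LOAD_FAST i → push 3
LOAD_CONST → push 5
COMPARE_OP bool(<) → 3 vs 5 = True
POP_JUMP_IF_FALSE → pop True; no jump
LOAD_FAST n → push -2
LOAD_CONST → push 8
BINARY_OP ^ → -2 ^ 8 = -10
STORE_FAST n → n=-10
LOAD_FAST i → push 3
LOAD_CONST → push 1
BINARY_OP + → 3 + 1 = 4
STORE_FAST i → i=4
LOAD_FAST i → push 4
LOAD_CONST → push 5
COMPARE_OP bool(<) → 4 vs 5 = True
POP_JUMP_IF_FALSE → pop True; no jump
LOAD_FAST n → push -10
LOAD_CONST → push 8
BINARY_OP ^ → -10 ^ 8 = -2
STORE_FAST n → n=-2
LOAD_FAST i → push 4
LOAD_CONST → push 1
BINARY_OP + → 4 + 1 = 5
STORE_FAST i → i=5
LOAD_FAST i → push 5
LOAD_CONST → push 5
COMPARE_OP bool(<) → 5 vs 5 = False
POP_JUMP_IF_FALSE → pop False; jump
LOAD_FAST n → push -2
RETURN_VALUE → return -2.

-2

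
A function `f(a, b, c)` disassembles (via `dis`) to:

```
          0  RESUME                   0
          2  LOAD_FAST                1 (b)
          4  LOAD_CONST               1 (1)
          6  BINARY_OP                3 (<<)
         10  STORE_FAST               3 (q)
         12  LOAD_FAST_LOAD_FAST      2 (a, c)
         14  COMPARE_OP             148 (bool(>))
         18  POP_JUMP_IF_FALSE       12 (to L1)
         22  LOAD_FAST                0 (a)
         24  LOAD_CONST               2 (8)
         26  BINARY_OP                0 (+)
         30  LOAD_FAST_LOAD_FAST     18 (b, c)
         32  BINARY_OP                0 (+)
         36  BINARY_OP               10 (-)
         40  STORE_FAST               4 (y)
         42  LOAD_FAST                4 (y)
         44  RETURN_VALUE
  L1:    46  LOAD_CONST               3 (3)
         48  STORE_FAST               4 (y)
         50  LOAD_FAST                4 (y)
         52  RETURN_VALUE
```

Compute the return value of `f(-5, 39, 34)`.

3

LOAD_FAST b → push 39. Stack: [39]
LOAD_CONST → push 1. Stack: [39, 1]
BINARY_OP << → 39 << 1 = 78. Stack: [78]
STORE_FAST q → q=78. Stack: []
LOAD_FAST_LOAD_FAST a,c → push -5,34. Stack: [-5, 34]
COMPARE_OP bool(>) → -5 vs 34 = False. Stack: [False]
POP_JUMP_IF_FALSE → pop False; jump. Stack: []
LOAD_CONST → push 3. Stack: [3]
STORE_FAST y → y=3. Stack: []
LOAD_FAST y → push 3. Stack: [3]
RETURN_VALUE → return 3.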